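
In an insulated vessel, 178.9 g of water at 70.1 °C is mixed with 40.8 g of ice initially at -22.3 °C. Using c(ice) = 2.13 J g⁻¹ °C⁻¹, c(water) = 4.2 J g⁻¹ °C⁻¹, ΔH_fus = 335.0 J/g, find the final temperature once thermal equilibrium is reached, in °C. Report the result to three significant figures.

Heat to bring ice to 0 °C and melt it: q₁ = 40.8×2.13×22.3 + 40.8×335.0 = 15606 J
Heat the water can supply cooling to 0 °C: 178.9×4.2×70.1 = 52671.7 J > q₁, so all ice melts.
Energy balance: 178.9×4.2×(70.1 − T) = 15606 + 40.8×4.2×(T − 0)
751.38(70.1 − T) = 15606 + 171.36 T
52671.7 − 15606 = 922.74 T
T = 37065.7 / 922.74 = 40.17 °C

T_f = 40.2 °C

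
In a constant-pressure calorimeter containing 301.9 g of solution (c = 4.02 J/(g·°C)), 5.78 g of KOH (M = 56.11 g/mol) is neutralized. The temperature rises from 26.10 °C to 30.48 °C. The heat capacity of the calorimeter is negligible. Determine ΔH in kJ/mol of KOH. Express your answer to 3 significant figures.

ΔH = -51.6 kJ/mol

|ΔT| = |30.48 − 26.10| = 4.38 °C
|q_surr| = (301.9 × 4.02) × 4.38 = 1213.638 × 4.38 = 5316 J
n(KOH) = 5.78 / 56.11 = 0.1030 mol
Temperature rose, so q_rxn = −|q_surr| = -5.316 kJ
ΔH = q_rxn / n = -51.61 kJ/mol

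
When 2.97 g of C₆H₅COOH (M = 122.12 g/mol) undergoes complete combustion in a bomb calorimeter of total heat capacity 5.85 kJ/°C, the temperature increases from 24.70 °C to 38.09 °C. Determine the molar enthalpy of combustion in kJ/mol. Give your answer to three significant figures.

ΔT = 38.09 − 24.70 = 13.39 °C
q_cal = C_cal × ΔT = 5.85 × 13.39 = 78.3315 kJ
n = 2.97 / 122.12 = 0.02432 mol
q_rxn = −q_cal = -78.3315 kJ
ΔH = -78.3315 / 0.02432 = -3221 kJ/mol

ΔH = -3220 kJ/mol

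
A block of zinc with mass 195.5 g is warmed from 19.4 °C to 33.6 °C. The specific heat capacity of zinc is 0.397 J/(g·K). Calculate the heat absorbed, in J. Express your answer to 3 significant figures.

q = 1100 J

q = m c ΔT = 195.5 × 0.397 × (33.6 − 19.4)
q = 195.5 × 0.397 × 14.2 = 1102 J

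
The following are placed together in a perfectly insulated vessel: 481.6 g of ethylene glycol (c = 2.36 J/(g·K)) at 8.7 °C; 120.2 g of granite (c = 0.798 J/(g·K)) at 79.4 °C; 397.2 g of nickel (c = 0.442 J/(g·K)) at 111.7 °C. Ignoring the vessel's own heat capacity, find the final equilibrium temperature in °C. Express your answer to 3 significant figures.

Σ mᵢcᵢ(T − Tᵢ) = 0  ⇒  T = Σ mᵢcᵢTᵢ / Σ mᵢcᵢ
Σ mᵢcᵢ = 481.6×2.36 + 120.2×0.798 + 397.2×0.442 = 1408.0580
Σ mᵢcᵢTᵢ = 1136.576×8.7 + 95.9196×79.4 + 175.5624×111.7 = 37115
T = 37115 / 1408.0580 = 26.36 °C

T_f = 26.4 °C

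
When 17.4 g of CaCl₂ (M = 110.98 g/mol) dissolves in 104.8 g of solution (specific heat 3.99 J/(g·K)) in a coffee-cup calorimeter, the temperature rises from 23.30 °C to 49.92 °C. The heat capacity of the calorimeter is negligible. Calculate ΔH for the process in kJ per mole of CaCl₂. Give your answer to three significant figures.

ΔH = -71.0 kJ/mol

|ΔT| = |49.92 − 23.30| = 26.62 °C
|q_surr| = (104.8 × 3.99) × 26.62 = 418.152 × 26.62 = 11130 J
n(CaCl₂) = 17.4 / 110.98 = 0.1568 mol
Temperature rose, so q_rxn = −|q_surr| = -11.13 kJ
ΔH = q_rxn / n = -70.98 kJ/mol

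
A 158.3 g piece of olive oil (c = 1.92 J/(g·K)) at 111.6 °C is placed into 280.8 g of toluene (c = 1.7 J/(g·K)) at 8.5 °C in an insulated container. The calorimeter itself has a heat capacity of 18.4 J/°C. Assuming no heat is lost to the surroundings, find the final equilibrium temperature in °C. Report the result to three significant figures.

Heat lost by olive oil = heat gained by toluene + calorimeter.
(158.3)(1.92)(111.6 − T) = [(280.8)(1.7) + 18.4](T − 8.5)
303.936 (111.6 − T) = 495.76 (T − 8.5)
33919 − 303.936 T = 495.76 T − 4214.0
38133.0 = 799.696 T
T = 47.68 °C

T_f = 47.7 °C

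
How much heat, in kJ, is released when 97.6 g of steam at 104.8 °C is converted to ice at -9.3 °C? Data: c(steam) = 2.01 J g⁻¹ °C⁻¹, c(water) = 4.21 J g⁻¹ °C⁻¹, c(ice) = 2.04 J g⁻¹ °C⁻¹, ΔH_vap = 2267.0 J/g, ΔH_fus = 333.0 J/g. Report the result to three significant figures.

q1 (cool steam 104.8→100 °C): 97.6 × 2.01 × 4.8 = 942 J
q2 (condense at 100 °C): 97.6 × 2267.0 = 221259 J
q3 (cool water 100→0 °C): 97.6 × 4.21 × 100.0 = 41090 J
q4 (freeze at 0 °C): 97.6 × 333.0 = 32501 J
q5 (cool ice 0→-9.3 °C): 97.6 × 2.04 × 9.3 = 1852 J
Total: 942 + 221259 + 41090 + 32501 + 1852 = 297644 J = 298 kJ

q = 298 kJ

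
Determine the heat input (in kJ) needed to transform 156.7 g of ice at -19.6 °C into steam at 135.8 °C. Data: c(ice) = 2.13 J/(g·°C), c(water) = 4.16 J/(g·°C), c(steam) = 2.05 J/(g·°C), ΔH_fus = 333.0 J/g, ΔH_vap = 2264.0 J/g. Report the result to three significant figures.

q1 (heat ice -19.6→0.0 °C): 156.7 × 2.13 × 19.6 = 6542 J
q2 (melt at 0 °C): 156.7 × 333.0 = 52181 J
q3 (heat water 0.0→100.0 °C): 156.7 × 4.16 × 100.0 = 65187 J
q4 (vaporize at 100 °C): 156.7 × 2264.0 = 354769 J
q5 (heat steam 100.0→135.8 °C): 156.7 × 2.05 × 35.8 = 11500 J
Total: 6542 + 52181 + 65187 + 354769 + 11500 = 490179 J = 490 kJ

q = 490 kJ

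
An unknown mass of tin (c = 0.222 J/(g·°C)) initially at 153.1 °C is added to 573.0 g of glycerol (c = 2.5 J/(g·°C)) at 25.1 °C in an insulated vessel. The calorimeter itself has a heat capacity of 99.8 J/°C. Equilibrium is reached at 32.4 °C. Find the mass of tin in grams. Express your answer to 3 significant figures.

q_gained = (573.0 × 2.5 + 99.8) × (32.4 − 25.1) = 11186 J
q_lost = m × 0.222 × (153.1 − 32.4) = 26.7954 m
m = 11186 / 26.7954 = 417 g

m = 417 g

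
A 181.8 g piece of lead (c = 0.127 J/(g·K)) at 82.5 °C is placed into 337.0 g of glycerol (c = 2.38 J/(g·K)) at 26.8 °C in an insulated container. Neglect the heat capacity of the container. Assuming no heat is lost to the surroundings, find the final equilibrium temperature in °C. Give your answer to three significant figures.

T_f = 28.4 °C

Heat lost by lead = heat gained by glycerol.
(181.8)(0.127)(82.5 − T) = (337.0)(2.38)(T − 26.8)
23.0886 (82.5 − T) = 802.06 (T − 26.8)
1904.8 − 23.0886 T = 802.06 T − 21495
23399.8 = 825.1486 T
T = 28.36 °C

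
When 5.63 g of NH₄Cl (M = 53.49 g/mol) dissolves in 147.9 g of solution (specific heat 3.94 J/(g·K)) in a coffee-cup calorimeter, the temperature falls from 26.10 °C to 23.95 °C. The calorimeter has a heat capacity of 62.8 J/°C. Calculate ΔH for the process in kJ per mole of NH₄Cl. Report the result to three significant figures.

ΔH = 13.2 kJ/mol

|ΔT| = |23.95 − 26.10| = 2.15 °C
|q_surr| = (147.9 × 3.94 + 62.8) × 2.15 = 645.526 × 2.15 = 1388 J
n(NH₄Cl) = 5.63 / 53.49 = 0.1053 mol
Temperature fell, so q_rxn = +|q_surr| = 1.388 kJ
ΔH = q_rxn / n = 13.18 kJ/mol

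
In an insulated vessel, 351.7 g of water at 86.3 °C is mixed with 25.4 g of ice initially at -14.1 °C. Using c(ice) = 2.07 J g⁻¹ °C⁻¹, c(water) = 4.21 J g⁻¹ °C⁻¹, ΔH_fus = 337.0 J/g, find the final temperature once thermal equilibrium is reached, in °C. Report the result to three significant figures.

Heat to bring ice to 0 °C and melt it: q₁ = 25.4×2.07×14.1 + 25.4×337.0 = 9301.1 J
Heat the water can supply cooling to 0 °C: 351.7×4.21×86.3 = 127781 J > q₁, so all ice melts.
Energy balance: 351.7×4.21×(86.3 − T) = 9301.1 + 25.4×4.21×(T − 0)
1480.657(86.3 − T) = 9301.1 + 106.934 T
127781 − 9301.1 = 1587.591 T
T = 118479.9 / 1587.591 = 74.63 °C

T_f = 74.6 °C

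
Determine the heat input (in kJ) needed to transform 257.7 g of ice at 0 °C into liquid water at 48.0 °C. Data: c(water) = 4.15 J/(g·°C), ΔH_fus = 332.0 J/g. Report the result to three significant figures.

q1 (melt at 0 °C): 257.7 × 332.0 = 85556 J
q2 (heat water 0.0→48.0 °C): 257.7 × 4.15 × 48.0 = 51334 J
Total: 85556 + 51334 = 136890 J = 137 kJ

q = 137 kJ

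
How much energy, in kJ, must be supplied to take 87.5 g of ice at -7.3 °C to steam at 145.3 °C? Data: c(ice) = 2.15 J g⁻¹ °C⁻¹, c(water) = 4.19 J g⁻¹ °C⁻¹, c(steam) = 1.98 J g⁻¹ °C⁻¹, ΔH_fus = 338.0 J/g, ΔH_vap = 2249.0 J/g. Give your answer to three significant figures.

q1 (heat ice -7.3→0.0 °C): 87.5 × 2.15 × 7.3 = 1373 J
q2 (melt at 0 °C): 87.5 × 338.0 = 29575 J
q3 (heat water 0.0→100.0 °C): 87.5 × 4.19 × 100.0 = 36663 J
q4 (vaporize at 100 °C): 87.5 × 2249.0 = 196788 J
q5 (heat steam 100.0→145.3 °C): 87.5 × 1.98 × 45.3 = 7848 J
Total: 1373 + 29575 + 36663 + 196788 + 7848 = 272247 J = 272 kJ

q = 272 kJ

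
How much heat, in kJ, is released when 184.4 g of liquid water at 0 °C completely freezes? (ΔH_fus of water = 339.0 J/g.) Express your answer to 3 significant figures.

q = m × ΔH_fus = 184.4 × 339.0 = 62510 J = 62.5 kJ

q = 62.5 kJ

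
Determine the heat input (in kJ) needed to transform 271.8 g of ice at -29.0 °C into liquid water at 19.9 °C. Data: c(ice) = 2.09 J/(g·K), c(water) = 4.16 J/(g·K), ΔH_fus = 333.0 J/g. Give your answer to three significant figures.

q1 (heat ice -29.0→0.0 °C): 271.8 × 2.09 × 29.0 = 16474 J
q2 (melt at 0 °C): 271.8 × 333.0 = 90509 J
q3 (heat water 0.0→19.9 °C): 271.8 × 4.16 × 19.9 = 22501 J
Total: 16474 + 90509 + 22501 = 129484 J = 129 kJ

q = 129 kJ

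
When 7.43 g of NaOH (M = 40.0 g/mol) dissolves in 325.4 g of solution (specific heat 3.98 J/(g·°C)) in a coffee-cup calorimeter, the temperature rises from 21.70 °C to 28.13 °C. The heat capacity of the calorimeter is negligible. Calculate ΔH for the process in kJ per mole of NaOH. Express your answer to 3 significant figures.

|ΔT| = |28.13 − 21.70| = 6.43 °C
|q_surr| = (325.4 × 3.98) × 6.43 = 1295.092 × 6.43 = 8327 J
n(NaOH) = 7.43 / 40.0 = 0.1858 mol
Temperature rose, so q_rxn = −|q_surr| = -8.327 kJ
ΔH = q_rxn / n = -44.82 kJ/mol

ΔH = -44.8 kJ/mol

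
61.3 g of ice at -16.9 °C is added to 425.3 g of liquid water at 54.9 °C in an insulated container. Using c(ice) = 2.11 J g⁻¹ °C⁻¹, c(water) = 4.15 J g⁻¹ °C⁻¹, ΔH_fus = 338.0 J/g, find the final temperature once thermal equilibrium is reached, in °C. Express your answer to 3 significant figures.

T_f = 36.6 °C

Heat to bring ice to 0 °C and melt it: q₁ = 61.3×2.11×16.9 + 61.3×338.0 = 22905 J
Heat the water can supply cooling to 0 °C: 425.3×4.15×54.9 = 96898.2 J > q₁, so all ice melts.
Energy balance: 425.3×4.15×(54.9 − T) = 22905 + 61.3×4.15×(T − 0)
1764.995(54.9 − T) = 22905 + 254.395 T
96898.2 − 22905 = 2019.390 T
T = 73993.2 / 2019.390 = 36.64 °C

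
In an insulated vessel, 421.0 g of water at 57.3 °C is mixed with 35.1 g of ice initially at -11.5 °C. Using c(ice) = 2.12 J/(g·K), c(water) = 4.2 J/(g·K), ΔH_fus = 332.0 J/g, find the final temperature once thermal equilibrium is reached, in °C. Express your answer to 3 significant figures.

Heat to bring ice to 0 °C and melt it: q₁ = 35.1×2.12×11.5 + 35.1×332.0 = 12509 J
Heat the water can supply cooling to 0 °C: 421.0×4.2×57.3 = 101318 J > q₁, so all ice melts.
Energy balance: 421.0×4.2×(57.3 − T) = 12509 + 35.1×4.2×(T − 0)
1768.2(57.3 − T) = 12509 + 147.42 T
101318 − 12509 = 1915.62 T
T = 88809 / 1915.62 = 46.36 °C

T_f = 46.4 °C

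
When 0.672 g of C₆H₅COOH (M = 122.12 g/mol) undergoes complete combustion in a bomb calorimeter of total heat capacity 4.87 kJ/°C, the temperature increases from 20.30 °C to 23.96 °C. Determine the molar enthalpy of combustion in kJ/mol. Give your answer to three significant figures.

ΔT = 23.96 − 20.30 = 3.66 °C
q_cal = C_cal × ΔT = 4.87 × 3.66 = 17.8242 kJ
n = 0.672 / 122.12 = 0.005503 mol
q_rxn = −q_cal = -17.8242 kJ
ΔH = -17.8242 / 0.005503 = -3239 kJ/mol

ΔH = -3240 kJ/mol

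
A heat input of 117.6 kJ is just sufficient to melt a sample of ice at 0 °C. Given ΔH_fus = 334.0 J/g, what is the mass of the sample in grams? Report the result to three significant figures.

m = 352 g

m = q / ΔH_fus = 117600 J / 334.0 J/g = 352 g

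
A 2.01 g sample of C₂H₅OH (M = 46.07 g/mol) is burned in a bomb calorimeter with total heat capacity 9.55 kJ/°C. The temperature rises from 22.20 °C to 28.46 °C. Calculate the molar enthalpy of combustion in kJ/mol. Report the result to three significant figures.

ΔH = -1370 kJ/mol

ΔT = 28.46 − 22.20 = 6.26 °C
q_cal = C_cal × ΔT = 9.55 × 6.26 = 59.783 kJ
n = 2.01 / 46.07 = 0.04363 mol
q_rxn = −q_cal = -59.783 kJ
ΔH = -59.783 / 0.04363 = -1370 kJ/mol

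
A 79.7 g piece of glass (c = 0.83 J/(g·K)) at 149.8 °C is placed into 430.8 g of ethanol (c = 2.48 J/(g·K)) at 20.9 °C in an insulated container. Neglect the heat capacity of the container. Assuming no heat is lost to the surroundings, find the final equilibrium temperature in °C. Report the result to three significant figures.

Heat lost by glass = heat gained by ethanol.
(79.7)(0.83)(149.8 − T) = (430.8)(2.48)(T − 20.9)
66.151 (149.8 − T) = 1068.384 (T − 20.9)
9909.4 − 66.151 T = 1068.384 T − 22329
32238.4 = 1134.535 T
T = 28.42 °C

T_f = 28.4 °C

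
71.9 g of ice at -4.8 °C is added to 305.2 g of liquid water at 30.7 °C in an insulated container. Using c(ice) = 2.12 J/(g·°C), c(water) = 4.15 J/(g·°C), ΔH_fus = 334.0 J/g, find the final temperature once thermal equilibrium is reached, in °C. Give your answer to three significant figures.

Heat to bring ice to 0 °C and melt it: q₁ = 71.9×2.12×4.8 + 71.9×334.0 = 24746 J
Heat the water can supply cooling to 0 °C: 305.2×4.15×30.7 = 38884.0 J > q₁, so all ice melts.
Energy balance: 305.2×4.15×(30.7 − T) = 24746 + 71.9×4.15×(T − 0)
1266.58(30.7 − T) = 24746 + 298.385 T
38884.0 − 24746 = 1564.965 T
T = 14138.0 / 1564.965 = 9.034 °C

T_f = 9.03 °C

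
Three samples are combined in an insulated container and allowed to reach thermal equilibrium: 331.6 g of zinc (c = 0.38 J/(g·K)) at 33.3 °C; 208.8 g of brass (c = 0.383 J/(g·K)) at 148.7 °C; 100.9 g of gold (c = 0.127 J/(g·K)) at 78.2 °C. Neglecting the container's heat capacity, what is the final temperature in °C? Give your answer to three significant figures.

Σ mᵢcᵢ(T − Tᵢ) = 0  ⇒  T = Σ mᵢcᵢTᵢ / Σ mᵢcᵢ
Σ mᵢcᵢ = 331.6×0.38 + 208.8×0.383 + 100.9×0.127 = 218.7927
Σ mᵢcᵢTᵢ = 126.008×33.3 + 79.9704×148.7 + 12.8143×78.2 = 17090
T = 17090 / 218.7927 = 78.11 °C

T_f = 78.1 °C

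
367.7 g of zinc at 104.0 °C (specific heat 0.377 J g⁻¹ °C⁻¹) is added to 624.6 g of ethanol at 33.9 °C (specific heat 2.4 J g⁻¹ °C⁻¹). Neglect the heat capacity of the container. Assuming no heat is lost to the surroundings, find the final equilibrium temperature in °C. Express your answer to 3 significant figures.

Heat lost by zinc = heat gained by ethanol.
(367.7)(0.377)(104.0 − T) = (624.6)(2.4)(T − 33.9)
138.6229 (104.0 − T) = 1499.04 (T − 33.9)
14417 − 138.6229 T = 1499.04 T − 50817
65234 = 1637.6629 T
T = 39.83 °C

T_f = 39.8 °C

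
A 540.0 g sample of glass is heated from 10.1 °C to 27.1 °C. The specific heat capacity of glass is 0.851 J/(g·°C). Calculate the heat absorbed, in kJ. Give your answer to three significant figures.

q = m c ΔT = 540.0 × 0.851 × (27.1 − 10.1)
q = 540.0 × 0.851 × 17.0 = 7812 J = 7.81 kJ

q = 7.81 kJ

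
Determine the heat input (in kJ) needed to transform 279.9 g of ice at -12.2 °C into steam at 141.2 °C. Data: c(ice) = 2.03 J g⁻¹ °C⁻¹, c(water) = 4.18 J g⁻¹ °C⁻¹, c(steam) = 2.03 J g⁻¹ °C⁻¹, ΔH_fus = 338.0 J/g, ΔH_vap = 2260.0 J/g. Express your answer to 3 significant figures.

q = 875 kJ

q1 (heat ice -12.2→0.0 °C): 279.9 × 2.03 × 12.2 = 6932 J
q2 (melt at 0 °C): 279.9 × 338.0 = 94606 J
q3 (heat water 0.0→100.0 °C): 279.9 × 4.18 × 100.0 = 116998 J
q4 (vaporize at 100 °C): 279.9 × 2260.0 = 632574 J
q5 (heat steam 100.0→141.2 °C): 279.9 × 2.03 × 41.2 = 23410 J
Total: 6932 + 94606 + 116998 + 632574 + 23410 = 874520 J = 875 kJ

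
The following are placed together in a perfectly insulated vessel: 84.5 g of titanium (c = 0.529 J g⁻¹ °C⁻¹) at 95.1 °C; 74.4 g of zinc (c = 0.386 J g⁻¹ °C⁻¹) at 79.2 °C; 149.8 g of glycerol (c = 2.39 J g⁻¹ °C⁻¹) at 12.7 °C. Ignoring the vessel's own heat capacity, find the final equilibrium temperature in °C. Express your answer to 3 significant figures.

Σ mᵢcᵢ(T − Tᵢ) = 0  ⇒  T = Σ mᵢcᵢTᵢ / Σ mᵢcᵢ
Σ mᵢcᵢ = 84.5×0.529 + 74.4×0.386 + 149.8×2.39 = 431.4409
Σ mᵢcᵢTᵢ = 44.7005×95.1 + 28.7184×79.2 + 358.022×12.7 = 11072
T = 11072 / 431.4409 = 25.66 °C

T_f = 25.7 °C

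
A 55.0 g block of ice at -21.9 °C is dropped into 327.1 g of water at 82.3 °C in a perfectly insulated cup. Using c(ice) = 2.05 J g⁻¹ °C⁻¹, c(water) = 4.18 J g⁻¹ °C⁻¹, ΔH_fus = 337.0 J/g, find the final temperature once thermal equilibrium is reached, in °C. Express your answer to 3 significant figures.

Heat to bring ice to 0 °C and melt it: q₁ = 55.0×2.05×21.9 + 55.0×337.0 = 21004 J
Heat the water can supply cooling to 0 °C: 327.1×4.18×82.3 = 112527 J > q₁, so all ice melts.
Energy balance: 327.1×4.18×(82.3 − T) = 21004 + 55.0×4.18×(T − 0)
1367.278(82.3 − T) = 21004 + 229.9 T
112527 − 21004 = 1597.178 T
T = 91523 / 1597.178 = 57.30 °C

T_f = 57.3 °C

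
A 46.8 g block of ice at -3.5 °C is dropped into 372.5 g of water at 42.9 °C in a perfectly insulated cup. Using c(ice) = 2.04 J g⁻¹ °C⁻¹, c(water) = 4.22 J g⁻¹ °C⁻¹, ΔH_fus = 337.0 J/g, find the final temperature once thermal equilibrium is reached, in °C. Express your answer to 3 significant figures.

Heat to bring ice to 0 °C and melt it: q₁ = 46.8×2.04×3.5 + 46.8×337.0 = 16106 J
Heat the water can supply cooling to 0 °C: 372.5×4.22×42.9 = 67436.7 J > q₁, so all ice melts.
Energy balance: 372.5×4.22×(42.9 − T) = 16106 + 46.8×4.22×(T − 0)
1571.95(42.9 − T) = 16106 + 197.496 T
67436.7 − 16106 = 1769.446 T
T = 51330.7 / 1769.446 = 29.01 °C

T_f = 29.0 °C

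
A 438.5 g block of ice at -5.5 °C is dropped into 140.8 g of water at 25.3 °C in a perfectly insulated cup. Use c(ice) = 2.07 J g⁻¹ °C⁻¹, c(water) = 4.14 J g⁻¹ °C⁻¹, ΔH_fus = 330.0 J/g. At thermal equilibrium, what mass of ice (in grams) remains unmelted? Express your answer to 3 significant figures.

m_ice remaining = 409 g

Heat to warm all ice to 0 °C: 438.5×2.07×5.5 = 4992.3 J
Heat released by water cooling to 0 °C: 140.8×4.14×25.3 = 14748 J
14748 J < 4992.3 + 438.5×330.0 = 149697.3 J, so not all ice melts; final T = 0 °C.
Heat left for melting: 14748 − 4992.3 = 9755.7 J
Mass melted = 9755.7 / 330.0 = 29.56 g
Ice remaining = 438.5 − 29.56 = 408.94 g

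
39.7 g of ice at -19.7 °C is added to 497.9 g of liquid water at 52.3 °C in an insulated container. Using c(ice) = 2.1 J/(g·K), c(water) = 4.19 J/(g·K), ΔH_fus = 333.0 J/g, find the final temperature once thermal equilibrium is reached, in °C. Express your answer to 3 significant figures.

T_f = 41.8 °C

Heat to bring ice to 0 °C and melt it: q₁ = 39.7×2.1×19.7 + 39.7×333.0 = 14862 J
Heat the water can supply cooling to 0 °C: 497.9×4.19×52.3 = 109108 J > q₁, so all ice melts.
Energy balance: 497.9×4.19×(52.3 − T) = 14862 + 39.7×4.19×(T − 0)
2086.201(52.3 − T) = 14862 + 166.343 T
109108 − 14862 = 2252.544 T
T = 94246 / 2252.544 = 41.84 °C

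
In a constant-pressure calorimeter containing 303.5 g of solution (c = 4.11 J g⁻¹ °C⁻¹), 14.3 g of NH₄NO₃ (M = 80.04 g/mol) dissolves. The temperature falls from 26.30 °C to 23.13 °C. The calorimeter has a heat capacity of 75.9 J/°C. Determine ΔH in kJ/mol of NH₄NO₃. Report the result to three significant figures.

ΔH = 23.5 kJ/mol

|ΔT| = |23.13 − 26.30| = 3.17 °C
|q_surr| = (303.5 × 4.11 + 75.9) × 3.17 = 1323.285 × 3.17 = 4195 J
n(NH₄NO₃) = 14.3 / 80.04 = 0.1787 mol
Temperature fell, so q_rxn = +|q_surr| = 4.195 kJ
ΔH = q_rxn / n = 23.48 kJ/mol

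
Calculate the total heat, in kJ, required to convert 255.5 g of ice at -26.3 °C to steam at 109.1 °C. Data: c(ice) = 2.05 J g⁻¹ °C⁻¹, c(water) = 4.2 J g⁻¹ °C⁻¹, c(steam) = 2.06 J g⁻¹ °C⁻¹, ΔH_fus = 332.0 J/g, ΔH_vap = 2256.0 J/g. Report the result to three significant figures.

q = 787 kJ

q1 (heat ice -26.3→0.0 °C): 255.5 × 2.05 × 26.3 = 13775 J
q2 (melt at 0 °C): 255.5 × 332.0 = 84826 J
q3 (heat water 0.0→100.0 °C): 255.5 × 4.2 × 100.0 = 107310 J
q4 (vaporize at 100 °C): 255.5 × 2256.0 = 576408 J
q5 (heat steam 100.0→109.1 °C): 255.5 × 2.06 × 9.1 = 4790 J
Total: 13775 + 84826 + 107310 + 576408 + 4790 = 787109 J = 787 kJ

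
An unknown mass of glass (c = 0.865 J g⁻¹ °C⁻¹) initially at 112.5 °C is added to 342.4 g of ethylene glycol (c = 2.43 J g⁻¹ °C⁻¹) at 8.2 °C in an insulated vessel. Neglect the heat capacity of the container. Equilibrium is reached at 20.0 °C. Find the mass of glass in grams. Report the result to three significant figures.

q_gained = (342.4 × 2.43) × (20.0 − 8.2) = 9818 J
q_lost = m × 0.865 × (112.5 − 20.0) = 80.0125 m
m = 9818 / 80.0125 = 123 g

m = 123 g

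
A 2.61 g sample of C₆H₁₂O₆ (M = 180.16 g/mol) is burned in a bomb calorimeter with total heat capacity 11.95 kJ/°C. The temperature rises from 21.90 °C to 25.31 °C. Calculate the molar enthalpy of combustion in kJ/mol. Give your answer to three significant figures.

ΔH = -2810 kJ/mol

ΔT = 25.31 − 21.90 = 3.41 °C
q_cal = C_cal × ΔT = 11.95 × 3.41 = 40.7495 kJ
n = 2.61 / 180.16 = 0.01449 mol
q_rxn = −q_cal = -40.7495 kJ
ΔH = -40.7495 / 0.01449 = -2812 kJ/mol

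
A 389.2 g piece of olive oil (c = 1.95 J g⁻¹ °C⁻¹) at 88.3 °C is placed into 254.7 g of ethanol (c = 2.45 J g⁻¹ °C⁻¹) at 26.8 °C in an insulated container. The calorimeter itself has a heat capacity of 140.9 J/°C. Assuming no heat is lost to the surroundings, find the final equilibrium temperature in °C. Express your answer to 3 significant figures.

Heat lost by olive oil = heat gained by ethanol + calorimeter.
(389.2)(1.95)(88.3 − T) = [(254.7)(2.45) + 140.9](T − 26.8)
758.94 (88.3 − T) = 764.915 (T − 26.8)
67014 − 758.94 T = 764.915 T − 20500
87514 = 1523.855 T
T = 57.43 °C

T_f = 57.4 °C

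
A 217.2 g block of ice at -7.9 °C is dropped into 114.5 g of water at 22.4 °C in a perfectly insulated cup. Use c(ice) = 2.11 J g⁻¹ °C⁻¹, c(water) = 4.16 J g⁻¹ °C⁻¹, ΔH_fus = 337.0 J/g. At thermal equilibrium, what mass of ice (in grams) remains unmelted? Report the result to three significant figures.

m_ice remaining = 196 g

Heat to warm all ice to 0 °C: 217.2×2.11×7.9 = 3620.5 J
Heat released by water cooling to 0 °C: 114.5×4.16×22.4 = 10670 J
10670 J < 3620.5 + 217.2×337.0 = 76816.9 J, so not all ice melts; final T = 0 °C.
Heat left for melting: 10670 − 3620.5 = 7049.5 J
Mass melted = 7049.5 / 337.0 = 20.92 g
Ice remaining = 217.2 − 20.92 = 196.28 g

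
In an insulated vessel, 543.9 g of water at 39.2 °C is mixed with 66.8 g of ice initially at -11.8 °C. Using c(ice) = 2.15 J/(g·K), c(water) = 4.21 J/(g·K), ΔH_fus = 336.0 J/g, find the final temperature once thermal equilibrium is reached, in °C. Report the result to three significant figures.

T_f = 25.5 °C

Heat to bring ice to 0 °C and melt it: q₁ = 66.8×2.15×11.8 + 66.8×336.0 = 24140 J
Heat the water can supply cooling to 0 °C: 543.9×4.21×39.2 = 89760.9 J > q₁, so all ice melts.
Energy balance: 543.9×4.21×(39.2 − T) = 24140 + 66.8×4.21×(T − 0)
2289.819(39.2 − T) = 24140 + 281.228 T
89760.9 − 24140 = 2571.047 T
T = 65620.9 / 2571.047 = 25.52 °C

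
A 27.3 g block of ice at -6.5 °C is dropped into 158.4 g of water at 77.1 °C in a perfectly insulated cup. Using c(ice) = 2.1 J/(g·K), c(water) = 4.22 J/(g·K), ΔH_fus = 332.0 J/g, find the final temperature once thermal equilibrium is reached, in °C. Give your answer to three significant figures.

Heat to bring ice to 0 °C and melt it: q₁ = 27.3×2.1×6.5 + 27.3×332.0 = 9436.2 J
Heat the water can supply cooling to 0 °C: 158.4×4.22×77.1 = 51537.3 J > q₁, so all ice melts.
Energy balance: 158.4×4.22×(77.1 − T) = 9436.2 + 27.3×4.22×(T − 0)
668.448(77.1 − T) = 9436.2 + 115.206 T
51537.3 − 9436.2 = 783.654 T
T = 42101.1 / 783.654 = 53.72 °C

T_f = 53.7 °C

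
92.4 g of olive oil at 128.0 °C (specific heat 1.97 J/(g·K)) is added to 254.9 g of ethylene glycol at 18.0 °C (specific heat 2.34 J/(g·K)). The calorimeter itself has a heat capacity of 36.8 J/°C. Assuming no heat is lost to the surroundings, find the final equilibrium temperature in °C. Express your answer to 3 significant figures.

Heat lost by olive oil = heat gained by ethylene glycol + calorimeter.
(92.4)(1.97)(128.0 − T) = [(254.9)(2.34) + 36.8](T − 18.0)
182.028 (128.0 − T) = 633.266 (T − 18.0)
23300 − 182.028 T = 633.266 T − 11399
34699 = 815.294 T
T = 42.56 °C

T_f = 42.6 °C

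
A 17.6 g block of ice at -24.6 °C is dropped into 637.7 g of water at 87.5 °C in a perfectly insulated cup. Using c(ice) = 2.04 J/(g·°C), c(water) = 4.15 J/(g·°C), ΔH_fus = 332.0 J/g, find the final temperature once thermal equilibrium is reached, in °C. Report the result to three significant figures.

Heat to bring ice to 0 °C and melt it: q₁ = 17.6×2.04×24.6 + 17.6×332.0 = 6726.4 J
Heat the water can supply cooling to 0 °C: 637.7×4.15×87.5 = 231565 J > q₁, so all ice melts.
Energy balance: 637.7×4.15×(87.5 − T) = 6726.4 + 17.6×4.15×(T − 0)
2646.455(87.5 − T) = 6726.4 + 73.04 T
231565 − 6726.4 = 2719.495 T
T = 224838.6 / 2719.495 = 82.68 °C

T_f = 82.7 °C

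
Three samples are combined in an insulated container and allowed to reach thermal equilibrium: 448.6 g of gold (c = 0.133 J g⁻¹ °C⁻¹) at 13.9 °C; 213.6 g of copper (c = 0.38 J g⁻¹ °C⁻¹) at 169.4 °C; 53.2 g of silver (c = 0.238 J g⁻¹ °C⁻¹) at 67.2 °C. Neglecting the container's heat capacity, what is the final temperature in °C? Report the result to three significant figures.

T_f = 101 °C

Σ mᵢcᵢ(T − Tᵢ) = 0  ⇒  T = Σ mᵢcᵢTᵢ / Σ mᵢcᵢ
Σ mᵢcᵢ = 448.6×0.133 + 213.6×0.38 + 53.2×0.238 = 153.4934
Σ mᵢcᵢTᵢ = 59.6638×13.9 + 81.168×169.4 + 12.6616×67.2 = 15430
T = 15430 / 153.4934 = 100.5 °C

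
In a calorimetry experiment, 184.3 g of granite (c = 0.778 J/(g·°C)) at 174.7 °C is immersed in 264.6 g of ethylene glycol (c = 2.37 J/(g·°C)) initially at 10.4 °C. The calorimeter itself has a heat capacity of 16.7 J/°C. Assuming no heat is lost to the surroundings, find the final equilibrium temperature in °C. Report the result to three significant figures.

Heat lost by granite = heat gained by ethylene glycol + calorimeter.
(184.3)(0.778)(174.7 − T) = [(264.6)(2.37) + 16.7](T − 10.4)
143.3854 (174.7 − T) = 643.802 (T − 10.4)
25049 − 143.3854 T = 643.802 T − 6695.5
31744.5 = 787.1874 T
T = 40.33 °C

T_f = 40.3 °C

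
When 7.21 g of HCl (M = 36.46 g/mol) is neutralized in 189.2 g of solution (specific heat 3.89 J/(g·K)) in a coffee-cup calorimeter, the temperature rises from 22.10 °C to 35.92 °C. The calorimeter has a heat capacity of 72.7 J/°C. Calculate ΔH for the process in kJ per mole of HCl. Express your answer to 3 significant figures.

ΔH = -56.5 kJ/mol

|ΔT| = |35.92 − 22.10| = 13.82 °C
|q_surr| = (189.2 × 3.89 + 72.7) × 13.82 = 808.688 × 13.82 = 11180 J
n(HCl) = 7.21 / 36.46 = 0.1978 mol
Temperature rose, so q_rxn = −|q_surr| = -11.18 kJ
ΔH = q_rxn / n = -56.52 kJ/mol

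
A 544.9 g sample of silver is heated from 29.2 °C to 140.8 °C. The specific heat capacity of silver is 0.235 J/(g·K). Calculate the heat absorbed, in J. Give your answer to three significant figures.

q = 14300 J

q = m c ΔT = 544.9 × 0.235 × (140.8 − 29.2)
q = 544.9 × 0.235 × 111.6 = 14290 J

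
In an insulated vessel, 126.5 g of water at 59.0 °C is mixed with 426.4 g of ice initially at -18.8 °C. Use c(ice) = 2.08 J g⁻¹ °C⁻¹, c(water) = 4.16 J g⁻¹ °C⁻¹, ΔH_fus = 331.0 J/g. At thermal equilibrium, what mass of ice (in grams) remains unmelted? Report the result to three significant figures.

m_ice remaining = 383 g

Heat to warm all ice to 0 °C: 426.4×2.08×18.8 = 16674 J
Heat released by water cooling to 0 °C: 126.5×4.16×59.0 = 31048 J
31048 J < 16674 + 426.4×331.0 = 157812.4 J, so not all ice melts; final T = 0 °C.
Heat left for melting: 31048 − 16674 = 14374 J
Mass melted = 14374 / 331.0 = 43.43 g
Ice remaining = 426.4 − 43.43 = 382.97 g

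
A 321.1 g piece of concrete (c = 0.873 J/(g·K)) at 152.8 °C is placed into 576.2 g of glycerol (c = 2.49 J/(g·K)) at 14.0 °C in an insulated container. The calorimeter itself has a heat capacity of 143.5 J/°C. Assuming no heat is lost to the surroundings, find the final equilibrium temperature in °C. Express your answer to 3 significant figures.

Heat lost by concrete = heat gained by glycerol + calorimeter.
(321.1)(0.873)(152.8 − T) = [(576.2)(2.49) + 143.5](T − 14.0)
280.3203 (152.8 − T) = 1578.238 (T − 14.0)
42833 − 280.3203 T = 1578.238 T − 22095
64928 = 1858.5583 T
T = 34.93 °C

T_f = 34.9 °C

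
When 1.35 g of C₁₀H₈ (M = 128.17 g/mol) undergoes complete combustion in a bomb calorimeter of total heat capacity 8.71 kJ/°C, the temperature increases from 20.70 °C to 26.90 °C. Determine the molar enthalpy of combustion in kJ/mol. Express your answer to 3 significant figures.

ΔT = 26.90 − 20.70 = 6.20 °C
q_cal = C_cal × ΔT = 8.71 × 6.20 = 54.002 kJ
n = 1.35 / 128.17 = 0.01053 mol
q_rxn = −q_cal = -54.002 kJ
ΔH = -54.002 / 0.01053 = -5128 kJ/mol

ΔH = -5130 kJ/mol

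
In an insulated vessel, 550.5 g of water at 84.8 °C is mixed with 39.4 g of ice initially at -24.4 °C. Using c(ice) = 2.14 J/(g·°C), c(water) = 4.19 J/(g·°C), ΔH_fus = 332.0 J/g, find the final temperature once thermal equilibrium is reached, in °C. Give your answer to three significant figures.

T_f = 73.0 °C

Heat to bring ice to 0 °C and melt it: q₁ = 39.4×2.14×24.4 + 39.4×332.0 = 15138 J
Heat the water can supply cooling to 0 °C: 550.5×4.19×84.8 = 195599 J > q₁, so all ice melts.
Energy balance: 550.5×4.19×(84.8 − T) = 15138 + 39.4×4.19×(T − 0)
2306.595(84.8 − T) = 15138 + 165.086 T
195599 − 15138 = 2471.681 T
T = 180461 / 2471.681 = 73.01 °C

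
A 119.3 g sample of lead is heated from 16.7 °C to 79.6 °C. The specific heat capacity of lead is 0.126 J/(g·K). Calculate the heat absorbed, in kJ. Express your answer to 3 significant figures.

q = m c ΔT = 119.3 × 0.126 × (79.6 − 16.7)
q = 119.3 × 0.126 × 62.9 = 945.5 J = 0.946 kJ

q = 0.946 kJ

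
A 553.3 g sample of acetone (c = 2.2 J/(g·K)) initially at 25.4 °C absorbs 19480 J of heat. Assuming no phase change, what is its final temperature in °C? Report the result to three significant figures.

ΔT = q / (m c) = 19480 / (553.3 × 2.2) = 16.00 °C
T_f = 25.4 + 16.00 = 41.40 °C

T_f = 41.4 °C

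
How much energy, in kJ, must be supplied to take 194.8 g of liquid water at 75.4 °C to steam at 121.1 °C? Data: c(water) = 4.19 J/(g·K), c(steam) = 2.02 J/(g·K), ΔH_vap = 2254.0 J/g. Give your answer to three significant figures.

q = 467 kJ

q1 (heat water 75.4→100.0 °C): 194.8 × 4.19 × 24.6 = 20079 J
q2 (vaporize at 100 °C): 194.8 × 2254.0 = 439079 J
q3 (heat steam 100.0→121.1 °C): 194.8 × 2.02 × 21.1 = 8303 J
Total: 20079 + 439079 + 8303 = 467461 J = 467 kJ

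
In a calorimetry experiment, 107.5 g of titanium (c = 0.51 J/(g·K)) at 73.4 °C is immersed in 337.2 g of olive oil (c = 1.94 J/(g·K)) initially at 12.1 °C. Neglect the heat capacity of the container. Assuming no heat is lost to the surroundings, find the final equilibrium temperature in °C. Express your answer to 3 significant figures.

T_f = 16.8 °C

Heat lost by titanium = heat gained by olive oil.
(107.5)(0.51)(73.4 − T) = (337.2)(1.94)(T − 12.1)
54.825 (73.4 − T) = 654.168 (T − 12.1)
4024.2 − 54.825 T = 654.168 T − 7915.4
11939.6 = 708.993 T
T = 16.84 °C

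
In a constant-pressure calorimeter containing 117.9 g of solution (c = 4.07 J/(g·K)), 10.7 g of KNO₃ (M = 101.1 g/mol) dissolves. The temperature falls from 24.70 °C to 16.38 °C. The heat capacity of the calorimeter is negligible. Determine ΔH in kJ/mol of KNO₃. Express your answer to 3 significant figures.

ΔH = 37.7 kJ/mol

|ΔT| = |16.38 − 24.70| = 8.32 °C
|q_surr| = (117.9 × 4.07) × 8.32 = 479.853 × 8.32 = 3992 J
n(KNO₃) = 10.7 / 101.1 = 0.1058 mol
Temperature fell, so q_rxn = +|q_surr| = 3.992 kJ
ΔH = q_rxn / n = 37.73 kJ/mol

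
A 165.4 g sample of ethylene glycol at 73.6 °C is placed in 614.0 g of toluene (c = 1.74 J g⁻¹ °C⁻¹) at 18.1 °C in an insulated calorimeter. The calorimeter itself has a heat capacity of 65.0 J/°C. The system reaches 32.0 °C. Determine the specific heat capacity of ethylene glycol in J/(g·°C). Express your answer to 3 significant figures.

c = 2.29 J/(g·°C)

q_gained = (614.0 × 1.74 + 65.0) × (32.0 − 18.1) = 15750 J
q_lost = 165.4 × c × (73.6 − 32.0) = 6880.64 c
Set equal: c = 15750 / 6880.64 = 2.29 J/(g·°C)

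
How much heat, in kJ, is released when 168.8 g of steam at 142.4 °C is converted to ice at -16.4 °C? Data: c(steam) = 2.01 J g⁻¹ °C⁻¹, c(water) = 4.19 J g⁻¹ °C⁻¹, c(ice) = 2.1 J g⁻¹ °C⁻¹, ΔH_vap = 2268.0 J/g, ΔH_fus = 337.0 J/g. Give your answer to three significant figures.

q = 531 kJ

q1 (cool steam 142.4→100 °C): 168.8 × 2.01 × 42.4 = 14386 J
q2 (condense at 100 °C): 168.8 × 2268.0 = 382838 J
q3 (cool water 100→0 °C): 168.8 × 4.19 × 100.0 = 70727 J
q4 (freeze at 0 °C): 168.8 × 337.0 = 56886 J
q5 (cool ice 0→-16.4 °C): 168.8 × 2.1 × 16.4 = 5813 J
Total: 14386 + 382838 + 70727 + 56886 + 5813 = 530650 J = 531 kJ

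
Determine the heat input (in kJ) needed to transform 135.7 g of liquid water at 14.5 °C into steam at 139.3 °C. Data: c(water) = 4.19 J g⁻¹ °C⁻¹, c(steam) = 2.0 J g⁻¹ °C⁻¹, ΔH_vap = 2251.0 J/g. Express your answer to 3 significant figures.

q = 365 kJ

q1 (heat water 14.5→100.0 °C): 135.7 × 4.19 × 85.5 = 48614 J
q2 (vaporize at 100 °C): 135.7 × 2251.0 = 305461 J
q3 (heat steam 100.0→139.3 °C): 135.7 × 2.0 × 39.3 = 10666 J
Total: 48614 + 305461 + 10666 = 364741 J = 365 kJ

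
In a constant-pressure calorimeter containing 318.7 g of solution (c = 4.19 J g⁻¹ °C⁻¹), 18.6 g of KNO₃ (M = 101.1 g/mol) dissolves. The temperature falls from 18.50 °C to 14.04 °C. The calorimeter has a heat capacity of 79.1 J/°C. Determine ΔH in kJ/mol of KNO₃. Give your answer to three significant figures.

|ΔT| = |14.04 − 18.50| = 4.46 °C
|q_surr| = (318.7 × 4.19 + 79.1) × 4.46 = 1414.453 × 4.46 = 6308 J
n(KNO₃) = 18.6 / 101.1 = 0.1840 mol
Temperature fell, so q_rxn = +|q_surr| = 6.308 kJ
ΔH = q_rxn / n = 34.28 kJ/mol

ΔH = 34.3 kJ/mol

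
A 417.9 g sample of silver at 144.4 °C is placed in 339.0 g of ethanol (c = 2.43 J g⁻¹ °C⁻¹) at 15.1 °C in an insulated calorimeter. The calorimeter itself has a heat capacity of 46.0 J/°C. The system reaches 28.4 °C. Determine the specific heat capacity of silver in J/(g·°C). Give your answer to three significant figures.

c = 0.239 J/(g·°C)

q_gained = (339.0 × 2.43 + 46.0) × (28.4 − 15.1) = 11570 J
q_lost = 417.9 × c × (144.4 − 28.4) = 48476.4 c
Set equal: c = 11570 / 48476.4 = 0.239 J/(g·°C)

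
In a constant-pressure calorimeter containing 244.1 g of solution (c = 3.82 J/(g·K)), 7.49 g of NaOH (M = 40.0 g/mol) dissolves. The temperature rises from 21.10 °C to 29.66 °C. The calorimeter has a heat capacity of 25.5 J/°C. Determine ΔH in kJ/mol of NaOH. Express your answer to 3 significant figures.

ΔH = -43.8 kJ/mol

|ΔT| = |29.66 − 21.10| = 8.56 °C
|q_surr| = (244.1 × 3.82 + 25.5) × 8.56 = 957.962 × 8.56 = 8200 J
n(NaOH) = 7.49 / 40.0 = 0.1873 mol
Temperature rose, so q_rxn = −|q_surr| = -8.200 kJ
ΔH = q_rxn / n = -43.78 kJ/mol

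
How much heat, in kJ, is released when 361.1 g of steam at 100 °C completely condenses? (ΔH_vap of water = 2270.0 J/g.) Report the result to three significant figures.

q = m × ΔH_vap = 361.1 × 2270.0 = 819700 J = 820 kJ

q = 820 kJ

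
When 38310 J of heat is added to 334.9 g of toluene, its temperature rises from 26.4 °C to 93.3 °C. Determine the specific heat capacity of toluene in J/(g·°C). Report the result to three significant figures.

c = 1.71 J/(g·°C)

c = q / (m ΔT) = 38310 / (334.9 × 66.9)
c = 38310 / 22404.81 = 1.71 J/(g·°C)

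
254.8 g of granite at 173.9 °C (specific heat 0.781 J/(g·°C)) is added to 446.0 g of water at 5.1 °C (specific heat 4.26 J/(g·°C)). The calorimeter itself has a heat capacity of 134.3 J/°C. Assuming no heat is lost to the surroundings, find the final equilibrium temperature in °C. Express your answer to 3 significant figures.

T_f = 20.1 °C

Heat lost by granite = heat gained by water + calorimeter.
(254.8)(0.781)(173.9 − T) = [(446.0)(4.26) + 134.3](T − 5.1)
198.9988 (173.9 − T) = 2034.26 (T − 5.1)
34606 − 198.9988 T = 2034.26 T − 10375
44981 = 2233.2588 T
T = 20.14 °C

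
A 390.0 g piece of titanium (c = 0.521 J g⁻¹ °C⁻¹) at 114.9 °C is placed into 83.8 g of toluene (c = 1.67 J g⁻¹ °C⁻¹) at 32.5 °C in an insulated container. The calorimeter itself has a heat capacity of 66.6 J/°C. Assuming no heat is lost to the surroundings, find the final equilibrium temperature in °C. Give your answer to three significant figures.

T_f = 73.4 °C

Heat lost by titanium = heat gained by toluene + calorimeter.
(390.0)(0.521)(114.9 − T) = [(83.8)(1.67) + 66.6](T − 32.5)
203.19 (114.9 − T) = 206.546 (T − 32.5)
23347 − 203.19 T = 206.546 T − 6712.7
30059.7 = 409.736 T
T = 73.36 °C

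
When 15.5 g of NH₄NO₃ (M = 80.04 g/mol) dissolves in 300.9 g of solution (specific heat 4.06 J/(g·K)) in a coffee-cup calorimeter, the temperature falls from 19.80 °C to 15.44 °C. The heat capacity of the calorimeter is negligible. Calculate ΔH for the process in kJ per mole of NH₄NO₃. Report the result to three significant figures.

|ΔT| = |15.44 − 19.80| = 4.36 °C
|q_surr| = (300.9 × 4.06) × 4.36 = 1221.654 × 4.36 = 5326 J
n(NH₄NO₃) = 15.5 / 80.04 = 0.1937 mol
Temperature fell, so q_rxn = +|q_surr| = 5.326 kJ
ΔH = q_rxn / n = 27.50 kJ/mol

ΔH = 27.5 kJ/mol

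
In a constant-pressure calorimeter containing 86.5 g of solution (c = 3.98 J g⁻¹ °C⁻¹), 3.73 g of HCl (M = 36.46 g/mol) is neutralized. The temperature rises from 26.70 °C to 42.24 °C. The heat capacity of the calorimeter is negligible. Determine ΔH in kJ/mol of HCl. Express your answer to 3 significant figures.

|ΔT| = |42.24 − 26.70| = 15.54 °C
|q_surr| = (86.5 × 3.98) × 15.54 = 344.27 × 15.54 = 5350 J
n(HCl) = 3.73 / 36.46 = 0.1023 mol
Temperature rose, so q_rxn = −|q_surr| = -5.350 kJ
ΔH = q_rxn / n = -52.30 kJ/mol

ΔH = -52.3 kJ/mol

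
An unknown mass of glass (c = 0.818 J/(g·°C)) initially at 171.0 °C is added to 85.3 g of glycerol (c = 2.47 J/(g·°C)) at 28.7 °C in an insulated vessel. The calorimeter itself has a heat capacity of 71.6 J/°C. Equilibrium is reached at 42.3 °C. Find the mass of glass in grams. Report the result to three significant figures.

m = 36.5 g

q_gained = (85.3 × 2.47 + 71.6) × (42.3 − 28.7) = 3839 J
q_lost = m × 0.818 × (171.0 − 42.3) = 105.2766 m
m = 3839 / 105.2766 = 36.5 g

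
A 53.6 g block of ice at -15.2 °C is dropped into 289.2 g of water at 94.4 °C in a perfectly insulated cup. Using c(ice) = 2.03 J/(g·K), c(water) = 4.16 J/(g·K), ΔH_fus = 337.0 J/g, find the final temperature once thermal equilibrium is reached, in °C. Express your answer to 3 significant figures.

T_f = 65.8 °C

Heat to bring ice to 0 °C and melt it: q₁ = 53.6×2.03×15.2 + 53.6×337.0 = 19717 J
Heat the water can supply cooling to 0 °C: 289.2×4.16×94.4 = 113570 J > q₁, so all ice melts.
Energy balance: 289.2×4.16×(94.4 − T) = 19717 + 53.6×4.16×(T − 0)
1203.072(94.4 − T) = 19717 + 222.976 T
113570 − 19717 = 1426.048 T
T = 93853 / 1426.048 = 65.81 °C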